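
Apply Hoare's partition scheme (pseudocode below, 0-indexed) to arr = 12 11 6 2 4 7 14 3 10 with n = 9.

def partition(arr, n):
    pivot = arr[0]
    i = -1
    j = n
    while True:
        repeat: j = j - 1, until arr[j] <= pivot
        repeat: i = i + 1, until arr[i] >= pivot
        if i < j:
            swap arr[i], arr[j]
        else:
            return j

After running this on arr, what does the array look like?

pivot = arr[0] = 12; i = -1, j = 9
j→8 (arr[8]=10≤12), i→0 (arr[0]=12≥12); i<j, swap → 10 11 6 2 4 7 14 3 12
j→7 (arr[7]=3≤12), i→6 (arr[6]=14≥12); i<j, swap → 10 11 6 2 4 7 3 14 12
j→6, i→7; i≥j, return j=6. arr = 10 11 6 2 4 7 3 14 12

10 11 6 2 4 7 3 14 12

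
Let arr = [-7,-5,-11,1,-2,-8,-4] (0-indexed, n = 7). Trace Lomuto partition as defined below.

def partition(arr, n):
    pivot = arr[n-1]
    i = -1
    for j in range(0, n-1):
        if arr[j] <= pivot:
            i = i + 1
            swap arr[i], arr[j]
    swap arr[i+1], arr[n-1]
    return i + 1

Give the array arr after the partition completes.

pivot=-4, i=-1
j=0: -7≤-4, i=0, swap(0,0) ⇒ [-7,-5,-11,1,-2,-8,-4]
j=1: -5≤-4, i=1, swap(1,1) ⇒ [-7,-5,-11,1,-2,-8,-4]
j=2: -11≤-4, i=2, swap(2,2) ⇒ [-7,-5,-11,1,-2,-8,-4]
j=3: 1>-4, skip
j=4: -2>-4, skip
j=5: -8≤-4, i=3, swap(3,5) ⇒ [-7,-5,-11,-8,-2,1,-4]
swap(4,6) ⇒ [-7,-5,-11,-8,-4,1,-2]; return 4

[-7,-5,-11,-8,-4,1,-2]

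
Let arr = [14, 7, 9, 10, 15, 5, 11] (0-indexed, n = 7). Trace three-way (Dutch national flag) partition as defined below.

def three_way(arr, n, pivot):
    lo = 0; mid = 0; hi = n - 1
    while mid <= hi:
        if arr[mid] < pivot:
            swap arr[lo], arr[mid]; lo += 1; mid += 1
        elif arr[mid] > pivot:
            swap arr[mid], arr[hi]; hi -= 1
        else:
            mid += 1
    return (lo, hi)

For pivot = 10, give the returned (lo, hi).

lo=0 mid=0 hi=6
14>10: swap(0,6), hi=5 ⇒ [11, 7, 9, 10, 15, 5, 14]
11>10: swap(0,5), hi=4 ⇒ [5, 7, 9, 10, 15, 11, 14]
5<10: swap(0,0), lo=1 mid=1 ⇒ [5, 7, 9, 10, 15, 11, 14]
7<10: swap(1,1), lo=2 mid=2 ⇒ [5, 7, 9, 10, 15, 11, 14]
9<10: swap(2,2), lo=3 mid=3 ⇒ [5, 7, 9, 10, 15, 11, 14]
10=10: mid=4
15>10: swap(4,4), hi=3 ⇒ [5, 7, 9, 10, 15, 11, 14]
done. lo=3 hi=3; arr=[5, 7, 9, 10, 15, 11, 14]

(3, 3)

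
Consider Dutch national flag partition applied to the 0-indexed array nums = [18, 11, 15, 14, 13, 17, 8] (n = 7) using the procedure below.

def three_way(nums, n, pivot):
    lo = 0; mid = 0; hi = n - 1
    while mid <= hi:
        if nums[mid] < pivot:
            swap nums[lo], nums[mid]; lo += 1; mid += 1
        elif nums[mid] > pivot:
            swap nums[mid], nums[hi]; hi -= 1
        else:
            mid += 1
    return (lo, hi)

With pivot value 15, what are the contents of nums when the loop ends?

lo=0 mid=0 hi=6
18>15: swap(0,6), hi=5 ⇒ [8, 11, 15, 14, 13, 17, 18]
8<15: swap(0,0), lo=1 mid=1 ⇒ [8, 11, 15, 14, 13, 17, 18]
11<15: swap(1,1), lo=2 mid=2 ⇒ [8, 11, 15, 14, 13, 17, 18]
15=15: mid=3
14<15: swap(2,3), lo=3 mid=4 ⇒ [8, 11, 14, 15, 13, 17, 18]
13<15: swap(3,4), lo=4 mid=5 ⇒ [8, 11, 14, 13, 15, 17, 18]
17>15: swap(5,5), hi=4 ⇒ [8, 11, 14, 13, 15, 17, 18]
done. lo=4 hi=4; nums=[8, 11, 14, 13, 15, 17, 18]

[8, 11, 14, 13, 15, 17, 18]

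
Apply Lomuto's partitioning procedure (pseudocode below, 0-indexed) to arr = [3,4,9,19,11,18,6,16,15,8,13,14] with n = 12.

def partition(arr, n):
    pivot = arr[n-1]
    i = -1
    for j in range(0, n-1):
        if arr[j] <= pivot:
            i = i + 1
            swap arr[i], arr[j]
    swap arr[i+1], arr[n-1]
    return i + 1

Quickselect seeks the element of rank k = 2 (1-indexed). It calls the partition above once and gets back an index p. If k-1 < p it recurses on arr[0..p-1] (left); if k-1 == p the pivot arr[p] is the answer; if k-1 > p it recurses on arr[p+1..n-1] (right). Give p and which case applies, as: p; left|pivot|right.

7; left

pivot=14, i=-1
j=0: 3≤14, i=0, swap(0,0) ⇒ [3,4,9,19,11,18,6,16,15,8,13,14]
j=1: 4≤14, i=1, swap(1,1) ⇒ [3,4,9,19,11,18,6,16,15,8,13,14]
j=2: 9≤14, i=2, swap(2,2) ⇒ [3,4,9,19,11,18,6,16,15,8,13,14]
j=3: 19>14, skip
j=4: 11≤14, i=3, swap(3,4) ⇒ [3,4,9,11,19,18,6,16,15,8,13,14]
j=5: 18>14, skip
j=6: 6≤14, i=4, swap(4,6) ⇒ [3,4,9,11,6,18,19,16,15,8,13,14]
j=7: 16>14, skip
j=8: 15>14, skip
j=9: 8≤14, i=5, swap(5,9) ⇒ [3,4,9,11,6,8,19,16,15,18,13,14]
j=10: 13≤14, i=6, swap(6,10) ⇒ [3,4,9,11,6,8,13,16,15,18,19,14]
swap(7,11) ⇒ [3,4,9,11,6,8,13,14,15,18,19,16]; return 7
p = 7; k-1 = 1 < 7 ⇒ left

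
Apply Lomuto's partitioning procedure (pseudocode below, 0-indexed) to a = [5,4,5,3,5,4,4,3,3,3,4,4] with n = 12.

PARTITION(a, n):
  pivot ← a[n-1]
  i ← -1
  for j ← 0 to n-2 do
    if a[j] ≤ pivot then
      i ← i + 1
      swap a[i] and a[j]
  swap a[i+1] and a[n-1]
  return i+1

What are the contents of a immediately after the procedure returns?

pivot=4, i=-1
j=0: 5>4, skip
j=1: 4≤4, i=0, swap(0,1) ⇒ [4,5,5,3,5,4,4,3,3,3,4,4]
j=2: 5>4, skip
j=3: 3≤4, i=1, swap(1,3) ⇒ [4,3,5,5,5,4,4,3,3,3,4,4]
j=4: 5>4, skip
j=5: 4≤4, i=2, swap(2,5) ⇒ [4,3,4,5,5,5,4,3,3,3,4,4]
j=6: 4≤4, i=3, swap(3,6) ⇒ [4,3,4,4,5,5,5,3,3,3,4,4]
j=7: 3≤4, i=4, swap(4,7) ⇒ [4,3,4,4,3,5,5,5,3,3,4,4]
j=8: 3≤4, i=5, swap(5,8) ⇒ [4,3,4,4,3,3,5,5,5,3,4,4]
j=9: 3≤4, i=6, swap(6,9) ⇒ [4,3,4,4,3,3,3,5,5,5,4,4]
j=10: 4≤4, i=7, swap(7,10) ⇒ [4,3,4,4,3,3,3,4,5,5,5,4]
swap(8,11) ⇒ [4,3,4,4,3,3,3,4,4,5,5,5]; return 8

[4,3,4,4,3,3,3,4,4,5,5,5]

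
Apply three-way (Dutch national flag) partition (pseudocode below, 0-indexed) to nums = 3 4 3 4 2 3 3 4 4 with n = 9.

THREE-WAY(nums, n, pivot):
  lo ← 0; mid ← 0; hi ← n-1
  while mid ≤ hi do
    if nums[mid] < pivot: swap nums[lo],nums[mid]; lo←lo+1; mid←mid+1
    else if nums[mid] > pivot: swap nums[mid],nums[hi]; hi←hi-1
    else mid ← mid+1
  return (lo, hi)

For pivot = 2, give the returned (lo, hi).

(0, 0)

lo=0 mid=0 hi=8
3>2: swap(0,8), hi=7 ⇒ 4 4 3 4 2 3 3 4 3
4>2: swap(0,7), hi=6 ⇒ 4 4 3 4 2 3 3 4 3
4>2: swap(0,6), hi=5 ⇒ 3 4 3 4 2 3 4 4 3
3>2: swap(0,5), hi=4 ⇒ 3 4 3 4 2 3 4 4 3
3>2: swap(0,4), hi=3 ⇒ 2 4 3 4 3 3 4 4 3
2=2: mid=1
4>2: swap(1,3), hi=2 ⇒ 2 4 3 4 3 3 4 4 3
4>2: swap(1,2), hi=1 ⇒ 2 3 4 4 3 3 4 4 3
3>2: swap(1,1), hi=0 ⇒ 2 3 4 4 3 3 4 4 3
done. lo=0 hi=0; nums=2 3 4 4 3 3 4 4 3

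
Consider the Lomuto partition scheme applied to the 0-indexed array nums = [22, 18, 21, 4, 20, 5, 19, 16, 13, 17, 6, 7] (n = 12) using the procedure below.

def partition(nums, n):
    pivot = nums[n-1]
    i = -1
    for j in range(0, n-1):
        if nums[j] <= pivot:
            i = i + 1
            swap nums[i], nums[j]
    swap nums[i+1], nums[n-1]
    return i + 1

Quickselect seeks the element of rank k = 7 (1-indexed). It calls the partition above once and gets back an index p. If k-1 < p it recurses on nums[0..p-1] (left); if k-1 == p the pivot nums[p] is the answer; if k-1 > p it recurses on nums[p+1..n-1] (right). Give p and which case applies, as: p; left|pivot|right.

3; right

pivot=7, i=-1
j=0: 22>7, skip
j=1: 18>7, skip
j=2: 21>7, skip
j=3: 4≤7, i=0, swap(0,3) ⇒ [4, 18, 21, 22, 20, 5, 19, 16, 13, 17, 6, 7]
j=4: 20>7, skip
j=5: 5≤7, i=1, swap(1,5) ⇒ [4, 5, 21, 22, 20, 18, 19, 16, 13, 17, 6, 7]
j=6: 19>7, skip
j=7: 16>7, skip
j=8: 13>7, skip
j=9: 17>7, skip
j=10: 6≤7, i=2, swap(2,10) ⇒ [4, 5, 6, 22, 20, 18, 19, 16, 13, 17, 21, 7]
swap(3,11) ⇒ [4, 5, 6, 7, 20, 18, 19, 16, 13, 17, 21, 22]; return 3
p = 3; k-1 = 6 > 3 ⇒ right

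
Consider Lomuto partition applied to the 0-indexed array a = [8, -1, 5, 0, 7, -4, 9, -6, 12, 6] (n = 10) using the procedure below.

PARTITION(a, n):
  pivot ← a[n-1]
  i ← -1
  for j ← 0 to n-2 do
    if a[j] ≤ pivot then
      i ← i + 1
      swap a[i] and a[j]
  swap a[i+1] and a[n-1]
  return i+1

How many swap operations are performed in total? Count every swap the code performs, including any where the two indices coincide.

6

pivot=6, i=-1
j=0: 8>6, skip
j=1: -1≤6, i=0, swap(0,1) ⇒ [-1, 8, 5, 0, 7, -4, 9, -6, 12, 6]
j=2: 5≤6, i=1, swap(1,2) ⇒ [-1, 5, 8, 0, 7, -4, 9, -6, 12, 6]
j=3: 0≤6, i=2, swap(2,3) ⇒ [-1, 5, 0, 8, 7, -4, 9, -6, 12, 6]
j=4: 7>6, skip
j=5: -4≤6, i=3, swap(3,5) ⇒ [-1, 5, 0, -4, 7, 8, 9, -6, 12, 6]
j=6: 9>6, skip
j=7: -6≤6, i=4, swap(4,7) ⇒ [-1, 5, 0, -4, -6, 8, 9, 7, 12, 6]
j=8: 12>6, skip
swap(5,9) ⇒ [-1, 5, 0, -4, -6, 6, 9, 7, 12, 8]; return 5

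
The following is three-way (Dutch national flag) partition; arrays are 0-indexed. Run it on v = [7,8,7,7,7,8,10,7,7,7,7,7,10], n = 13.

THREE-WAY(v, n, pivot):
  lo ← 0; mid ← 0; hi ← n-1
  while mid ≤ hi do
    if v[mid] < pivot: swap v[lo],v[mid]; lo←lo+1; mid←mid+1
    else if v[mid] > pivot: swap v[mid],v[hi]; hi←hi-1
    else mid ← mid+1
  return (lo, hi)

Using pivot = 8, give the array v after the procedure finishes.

[7,7,7,7,7,7,7,7,7,8,8,10,10]

lo=0 mid=0 hi=12
7<8: swap(0,0), lo=1 mid=1 ⇒ [7,8,7,7,7,8,10,7,7,7,7,7,10]
8=8: mid=2
7<8: swap(1,2), lo=2 mid=3 ⇒ [7,7,8,7,7,8,10,7,7,7,7,7,10]
7<8: swap(2,3), lo=3 mid=4 ⇒ [7,7,7,8,7,8,10,7,7,7,7,7,10]
7<8: swap(3,4), lo=4 mid=5 ⇒ [7,7,7,7,8,8,10,7,7,7,7,7,10]
8=8: mid=6
10>8: swap(6,12), hi=11 ⇒ [7,7,7,7,8,8,10,7,7,7,7,7,10]
10>8: swap(6,11), hi=10 ⇒ [7,7,7,7,8,8,7,7,7,7,7,10,10]
7<8: swap(4,6), lo=5 mid=7 ⇒ [7,7,7,7,7,8,8,7,7,7,7,10,10]
7<8: swap(5,7), lo=6 mid=8 ⇒ [7,7,7,7,7,7,8,8,7,7,7,10,10]
7<8: swap(6,8), lo=7 mid=9 ⇒ [7,7,7,7,7,7,7,8,8,7,7,10,10]
7<8: swap(7,9), lo=8 mid=10 ⇒ [7,7,7,7,7,7,7,7,8,8,7,10,10]
7<8: swap(8,10), lo=9 mid=11 ⇒ [7,7,7,7,7,7,7,7,7,8,8,10,10]
done. lo=9 hi=10; v=[7,7,7,7,7,7,7,7,7,8,8,10,10]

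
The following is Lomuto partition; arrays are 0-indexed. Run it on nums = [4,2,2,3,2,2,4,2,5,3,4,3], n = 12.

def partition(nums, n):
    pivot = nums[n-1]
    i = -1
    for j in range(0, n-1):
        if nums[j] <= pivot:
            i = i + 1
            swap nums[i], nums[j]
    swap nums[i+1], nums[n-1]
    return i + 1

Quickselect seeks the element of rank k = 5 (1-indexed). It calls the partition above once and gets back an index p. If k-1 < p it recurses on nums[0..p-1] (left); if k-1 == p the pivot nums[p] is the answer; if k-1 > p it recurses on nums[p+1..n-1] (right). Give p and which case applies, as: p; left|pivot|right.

pivot=3, i=-1
j=0: 4>3, skip
j=1: 2≤3, i=0, swap(0,1) ⇒ [2,4,2,3,2,2,4,2,5,3,4,3]
j=2: 2≤3, i=1, swap(1,2) ⇒ [2,2,4,3,2,2,4,2,5,3,4,3]
j=3: 3≤3, i=2, swap(2,3) ⇒ [2,2,3,4,2,2,4,2,5,3,4,3]
j=4: 2≤3, i=3, swap(3,4) ⇒ [2,2,3,2,4,2,4,2,5,3,4,3]
j=5: 2≤3, i=4, swap(4,5) ⇒ [2,2,3,2,2,4,4,2,5,3,4,3]
j=6: 4>3, skip
j=7: 2≤3, i=5, swap(5,7) ⇒ [2,2,3,2,2,2,4,4,5,3,4,3]
j=8: 5>3, skip
j=9: 3≤3, i=6, swap(6,9) ⇒ [2,2,3,2,2,2,3,4,5,4,4,3]
j=10: 4>3, skip
swap(7,11) ⇒ [2,2,3,2,2,2,3,3,5,4,4,4]; return 7
p = 7; k-1 = 4 < 7 ⇒ left

7; left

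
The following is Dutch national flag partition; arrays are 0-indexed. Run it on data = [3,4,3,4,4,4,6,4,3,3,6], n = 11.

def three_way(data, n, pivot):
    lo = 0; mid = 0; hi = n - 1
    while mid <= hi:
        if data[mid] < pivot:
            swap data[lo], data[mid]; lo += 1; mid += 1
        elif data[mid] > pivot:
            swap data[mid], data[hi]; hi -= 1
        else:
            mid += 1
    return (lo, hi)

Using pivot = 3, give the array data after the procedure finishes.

[3,3,3,3,4,6,4,4,4,6,4]

lo=0 mid=0 hi=10
3=3: mid=1
4>3: swap(1,10), hi=9 ⇒ [3,6,3,4,4,4,6,4,3,3,4]
6>3: swap(1,9), hi=8 ⇒ [3,3,3,4,4,4,6,4,3,6,4]
3=3: mid=2
3=3: mid=3
4>3: swap(3,8), hi=7 ⇒ [3,3,3,3,4,4,6,4,4,6,4]
3=3: mid=4
4>3: swap(4,7), hi=6 ⇒ [3,3,3,3,4,4,6,4,4,6,4]
4>3: swap(4,6), hi=5 ⇒ [3,3,3,3,6,4,4,4,4,6,4]
6>3: swap(4,5), hi=4 ⇒ [3,3,3,3,4,6,4,4,4,6,4]
4>3: swap(4,4), hi=3 ⇒ [3,3,3,3,4,6,4,4,4,6,4]
done. lo=0 hi=3; data=[3,3,3,3,4,6,4,4,4,6,4]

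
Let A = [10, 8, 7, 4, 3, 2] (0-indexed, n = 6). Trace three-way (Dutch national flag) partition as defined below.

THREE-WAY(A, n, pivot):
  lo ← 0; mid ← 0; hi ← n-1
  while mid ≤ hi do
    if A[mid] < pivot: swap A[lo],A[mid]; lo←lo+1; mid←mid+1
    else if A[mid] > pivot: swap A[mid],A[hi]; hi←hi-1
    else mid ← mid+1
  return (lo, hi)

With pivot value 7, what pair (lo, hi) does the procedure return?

(3, 3)

lo=0 mid=0 hi=5
10>7: swap(0,5), hi=4 ⇒ [2, 8, 7, 4, 3, 10]
2<7: swap(0,0), lo=1 mid=1 ⇒ [2, 8, 7, 4, 3, 10]
8>7: swap(1,4), hi=3 ⇒ [2, 3, 7, 4, 8, 10]
3<7: swap(1,1), lo=2 mid=2 ⇒ [2, 3, 7, 4, 8, 10]
7=7: mid=3
4<7: swap(2,3), lo=3 mid=4 ⇒ [2, 3, 4, 7, 8, 10]
done. lo=3 hi=3; A=[2, 3, 4, 7, 8, 10]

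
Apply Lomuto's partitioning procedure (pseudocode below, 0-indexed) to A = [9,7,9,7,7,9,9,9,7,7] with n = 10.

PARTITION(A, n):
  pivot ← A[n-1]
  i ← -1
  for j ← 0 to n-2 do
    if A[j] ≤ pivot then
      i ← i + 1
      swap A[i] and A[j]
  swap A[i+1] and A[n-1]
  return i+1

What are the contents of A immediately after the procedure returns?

pivot=7, i=-1
j=0: 9>7, skip
j=1: 7≤7, i=0, swap(0,1) ⇒ [7,9,9,7,7,9,9,9,7,7]
j=2: 9>7, skip
j=3: 7≤7, i=1, swap(1,3) ⇒ [7,7,9,9,7,9,9,9,7,7]
j=4: 7≤7, i=2, swap(2,4) ⇒ [7,7,7,9,9,9,9,9,7,7]
j=5: 9>7, skip
j=6: 9>7, skip
j=7: 9>7, skip
j=8: 7≤7, i=3, swap(3,8) ⇒ [7,7,7,7,9,9,9,9,9,7]
swap(4,9) ⇒ [7,7,7,7,7,9,9,9,9,9]; return 4

[7,7,7,7,7,9,9,9,9,9]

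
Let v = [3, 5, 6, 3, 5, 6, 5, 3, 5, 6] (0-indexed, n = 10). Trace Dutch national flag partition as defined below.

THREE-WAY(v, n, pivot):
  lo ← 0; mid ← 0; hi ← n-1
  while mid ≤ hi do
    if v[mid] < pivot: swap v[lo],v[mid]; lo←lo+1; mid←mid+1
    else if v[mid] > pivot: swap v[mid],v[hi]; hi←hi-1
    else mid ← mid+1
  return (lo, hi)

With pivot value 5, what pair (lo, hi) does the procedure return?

pivot = 5; lo=0, mid=0, hi=9
v[mid]=3<5: swap v[0],v[0]; lo=1,mid=1 → [3, 5, 6, 3, 5, 6, 5, 3, 5, 6]
v[mid]=5=5: mid=2
v[mid]=6>5: swap v[2],v[9]; hi=8 → [3, 5, 6, 3, 5, 6, 5, 3, 5, 6]
v[mid]=6>5: swap v[2],v[8]; hi=7 → [3, 5, 5, 3, 5, 6, 5, 3, 6, 6]
v[mid]=5=5: mid=3
v[mid]=3<5: swap v[1],v[3]; lo=2,mid=4 → [3, 3, 5, 5, 5, 6, 5, 3, 6, 6]
v[mid]=5=5: mid=5
v[mid]=6>5: swap v[5],v[7]; hi=6 → [3, 3, 5, 5, 5, 3, 5, 6, 6, 6]
v[mid]=3<5: swap v[2],v[5]; lo=3,mid=6 → [3, 3, 3, 5, 5, 5, 5, 6, 6, 6]
v[mid]=5=5: mid=7
end: lo=3, hi=6; v = [3, 3, 3, 5, 5, 5, 5, 6, 6, 6]

(3, 6)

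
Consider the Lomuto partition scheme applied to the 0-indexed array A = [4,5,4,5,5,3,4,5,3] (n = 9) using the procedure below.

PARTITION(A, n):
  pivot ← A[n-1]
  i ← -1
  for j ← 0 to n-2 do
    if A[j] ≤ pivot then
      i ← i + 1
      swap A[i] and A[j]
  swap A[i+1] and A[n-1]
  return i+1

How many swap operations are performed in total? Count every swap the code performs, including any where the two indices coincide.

2

pivot = A[8] = 3; i = -1
j=0: A[0]=4 > 3 → no swap
j=1: A[1]=5 > 3 → no swap
j=2: A[2]=4 > 3 → no swap
j=3: A[3]=5 > 3 → no swap
j=4: A[4]=5 > 3 → no swap
j=5: A[5]=3 ≤ 3 → i=0, swap A[0],A[5] → [3,5,4,5,5,4,4,5,3]
j=6: A[6]=4 > 3 → no swap
j=7: A[7]=5 > 3 → no swap
final swap A[1],A[8] → [3,3,4,5,5,4,4,5,5]; return 1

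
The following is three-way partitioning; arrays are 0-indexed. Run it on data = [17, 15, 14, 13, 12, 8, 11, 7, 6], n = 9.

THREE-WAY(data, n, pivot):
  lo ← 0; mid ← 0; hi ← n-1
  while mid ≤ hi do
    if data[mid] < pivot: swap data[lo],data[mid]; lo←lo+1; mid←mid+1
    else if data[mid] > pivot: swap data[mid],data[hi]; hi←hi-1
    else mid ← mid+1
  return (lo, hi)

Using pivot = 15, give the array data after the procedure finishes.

lo=0 mid=0 hi=8
17>15: swap(0,8), hi=7 ⇒ [6, 15, 14, 13, 12, 8, 11, 7, 17]
6<15: swap(0,0), lo=1 mid=1 ⇒ [6, 15, 14, 13, 12, 8, 11, 7, 17]
15=15: mid=2
14<15: swap(1,2), lo=2 mid=3 ⇒ [6, 14, 15, 13, 12, 8, 11, 7, 17]
13<15: swap(2,3), lo=3 mid=4 ⇒ [6, 14, 13, 15, 12, 8, 11, 7, 17]
12<15: swap(3,4), lo=4 mid=5 ⇒ [6, 14, 13, 12, 15, 8, 11, 7, 17]
8<15: swap(4,5), lo=5 mid=6 ⇒ [6, 14, 13, 12, 8, 15, 11, 7, 17]
11<15: swap(5,6), lo=6 mid=7 ⇒ [6, 14, 13, 12, 8, 11, 15, 7, 17]
7<15: swap(6,7), lo=7 mid=8 ⇒ [6, 14, 13, 12, 8, 11, 7, 15, 17]
done. lo=7 hi=7; data=[6, 14, 13, 12, 8, 11, 7, 15, 17]

[6, 14, 13, 12, 8, 11, 7, 15, 17]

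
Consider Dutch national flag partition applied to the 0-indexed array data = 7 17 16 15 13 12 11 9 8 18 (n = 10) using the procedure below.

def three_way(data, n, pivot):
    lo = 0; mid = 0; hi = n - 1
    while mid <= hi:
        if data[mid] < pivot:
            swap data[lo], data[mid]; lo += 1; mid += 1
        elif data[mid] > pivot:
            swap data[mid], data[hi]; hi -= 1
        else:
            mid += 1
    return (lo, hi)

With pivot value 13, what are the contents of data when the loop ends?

pivot = 13; lo=0, mid=0, hi=9
data[mid]=7<13: swap data[0],data[0]; lo=1,mid=1 → 7 17 16 15 13 12 11 9 8 18
data[mid]=17>13: swap data[1],data[9]; hi=8 → 7 18 16 15 13 12 11 9 8 17
data[mid]=18>13: swap data[1],data[8]; hi=7 → 7 8 16 15 13 12 11 9 18 17
data[mid]=8<13: swap data[1],data[1]; lo=2,mid=2 → 7 8 16 15 13 12 11 9 18 17
data[mid]=16>13: swap data[2],data[7]; hi=6 → 7 8 9 15 13 12 11 16 18 17
data[mid]=9<13: swap data[2],data[2]; lo=3,mid=3 → 7 8 9 15 13 12 11 16 18 17
data[mid]=15>13: swap data[3],data[6]; hi=5 → 7 8 9 11 13 12 15 16 18 17
data[mid]=11<13: swap data[3],data[3]; lo=4,mid=4 → 7 8 9 11 13 12 15 16 18 17
data[mid]=13=13: mid=5
data[mid]=12<13: swap data[4],data[5]; lo=5,mid=6 → 7 8 9 11 12 13 15 16 18 17
end: lo=5, hi=5; data = 7 8 9 11 12 13 15 16 18 17

7 8 9 11 12 13 15 16 18 17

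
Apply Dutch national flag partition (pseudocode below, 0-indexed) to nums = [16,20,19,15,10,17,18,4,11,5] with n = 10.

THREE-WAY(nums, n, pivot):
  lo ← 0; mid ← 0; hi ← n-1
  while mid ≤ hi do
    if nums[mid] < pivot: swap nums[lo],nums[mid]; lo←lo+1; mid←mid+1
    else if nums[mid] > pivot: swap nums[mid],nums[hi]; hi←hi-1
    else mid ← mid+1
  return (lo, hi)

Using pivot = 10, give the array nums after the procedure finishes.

[5,4,10,15,17,18,19,11,20,16]

pivot = 10; lo=0, mid=0, hi=9
nums[mid]=16>10: swap nums[0],nums[9]; hi=8 → [5,20,19,15,10,17,18,4,11,16]
nums[mid]=5<10: swap nums[0],nums[0]; lo=1,mid=1 → [5,20,19,15,10,17,18,4,11,16]
nums[mid]=20>10: swap nums[1],nums[8]; hi=7 → [5,11,19,15,10,17,18,4,20,16]
nums[mid]=11>10: swap nums[1],nums[7]; hi=6 → [5,4,19,15,10,17,18,11,20,16]
nums[mid]=4<10: swap nums[1],nums[1]; lo=2,mid=2 → [5,4,19,15,10,17,18,11,20,16]
nums[mid]=19>10: swap nums[2],nums[6]; hi=5 → [5,4,18,15,10,17,19,11,20,16]
nums[mid]=18>10: swap nums[2],nums[5]; hi=4 → [5,4,17,15,10,18,19,11,20,16]
nums[mid]=17>10: swap nums[2],nums[4]; hi=3 → [5,4,10,15,17,18,19,11,20,16]
nums[mid]=10=10: mid=3
nums[mid]=15>10: swap nums[3],nums[3]; hi=2 → [5,4,10,15,17,18,19,11,20,16]
end: lo=2, hi=2; nums = [5,4,10,15,17,18,19,11,20,16]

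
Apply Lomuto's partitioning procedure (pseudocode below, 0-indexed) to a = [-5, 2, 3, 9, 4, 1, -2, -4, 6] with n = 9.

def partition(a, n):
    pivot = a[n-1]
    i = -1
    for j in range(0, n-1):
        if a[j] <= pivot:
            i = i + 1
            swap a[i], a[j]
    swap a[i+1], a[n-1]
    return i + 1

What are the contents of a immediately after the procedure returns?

[-5, 2, 3, 4, 1, -2, -4, 6, 9]

pivot = a[8] = 6; i = -1
j=0: a[0]=-5 ≤ 6 → i=0, swap a[0],a[0] (no change) → [-5, 2, 3, 9, 4, 1, -2, -4, 6]
j=1: a[1]=2 ≤ 6 → i=1, swap a[1],a[1] (no change) → [-5, 2, 3, 9, 4, 1, -2, -4, 6]
j=2: a[2]=3 ≤ 6 → i=2, swap a[2],a[2] (no change) → [-5, 2, 3, 9, 4, 1, -2, -4, 6]
j=3: a[3]=9 > 6 → no swap
j=4: a[4]=4 ≤ 6 → i=3, swap a[3],a[4] → [-5, 2, 3, 4, 9, 1, -2, -4, 6]
j=5: a[5]=1 ≤ 6 → i=4, swap a[4],a[5] → [-5, 2, 3, 4, 1, 9, -2, -4, 6]
j=6: a[6]=-2 ≤ 6 → i=5, swap a[5],a[6] → [-5, 2, 3, 4, 1, -2, 9, -4, 6]
j=7: a[7]=-4 ≤ 6 → i=6, swap a[6],a[7] → [-5, 2, 3, 4, 1, -2, -4, 9, 6]
final swap a[7],a[8] → [-5, 2, 3, 4, 1, -2, -4, 6, 9]; return 7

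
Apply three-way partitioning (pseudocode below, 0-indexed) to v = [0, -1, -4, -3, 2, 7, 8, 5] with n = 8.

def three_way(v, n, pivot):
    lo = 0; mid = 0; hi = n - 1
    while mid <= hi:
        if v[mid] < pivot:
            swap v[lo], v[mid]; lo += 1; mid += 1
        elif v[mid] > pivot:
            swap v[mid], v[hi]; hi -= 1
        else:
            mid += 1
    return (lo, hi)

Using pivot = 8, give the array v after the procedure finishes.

[0, -1, -4, -3, 2, 7, 5, 8]

lo=0 mid=0 hi=7
0<8: swap(0,0), lo=1 mid=1 ⇒ [0, -1, -4, -3, 2, 7, 8, 5]
-1<8: swap(1,1), lo=2 mid=2 ⇒ [0, -1, -4, -3, 2, 7, 8, 5]
-4<8: swap(2,2), lo=3 mid=3 ⇒ [0, -1, -4, -3, 2, 7, 8, 5]
-3<8: swap(3,3), lo=4 mid=4 ⇒ [0, -1, -4, -3, 2, 7, 8, 5]
2<8: swap(4,4), lo=5 mid=5 ⇒ [0, -1, -4, -3, 2, 7, 8, 5]
7<8: swap(5,5), lo=6 mid=6 ⇒ [0, -1, -4, -3, 2, 7, 8, 5]
8=8: mid=7
5<8: swap(6,7), lo=7 mid=8 ⇒ [0, -1, -4, -3, 2, 7, 5, 8]
done. lo=7 hi=7; v=[0, -1, -4, -3, 2, 7, 5, 8]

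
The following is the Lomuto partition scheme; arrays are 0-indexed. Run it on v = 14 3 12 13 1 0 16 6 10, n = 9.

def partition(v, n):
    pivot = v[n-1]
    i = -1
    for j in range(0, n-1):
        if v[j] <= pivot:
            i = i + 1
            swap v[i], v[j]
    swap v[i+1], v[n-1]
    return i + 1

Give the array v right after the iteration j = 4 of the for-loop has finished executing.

3 1 12 13 14 0 16 6 10

pivot = v[8] = 10; i = -1
j=0: v[0]=14 > 10 → no swap
j=1: v[1]=3 ≤ 10 → i=0, swap v[0],v[1] → 3 14 12 13 1 0 16 6 10
j=2: v[2]=12 > 10 → no swap
j=3: v[3]=13 > 10 → no swap
j=4: v[4]=1 ≤ 10 → i=1, swap v[1],v[4] → 3 1 12 13 14 0 16 6 10
(after j=4) v = 3 1 12 13 14 0 16 6 10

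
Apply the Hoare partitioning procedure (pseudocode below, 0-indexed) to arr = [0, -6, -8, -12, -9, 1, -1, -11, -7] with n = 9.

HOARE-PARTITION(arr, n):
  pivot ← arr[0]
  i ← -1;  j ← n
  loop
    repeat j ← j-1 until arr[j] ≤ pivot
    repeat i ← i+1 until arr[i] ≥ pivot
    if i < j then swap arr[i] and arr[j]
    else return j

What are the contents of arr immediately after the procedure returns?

pivot = arr[0] = 0; i = -1, j = 9
j→8 (arr[8]=-7≤0), i→0 (arr[0]=0≥0); i<j, swap → [-7, -6, -8, -12, -9, 1, -1, -11, 0]
j→7 (arr[7]=-11≤0), i→5 (arr[5]=1≥0); i<j, swap → [-7, -6, -8, -12, -9, -11, -1, 1, 0]
j→6, i→7; i≥j, return j=6. arr = [-7, -6, -8, -12, -9, -11, -1, 1, 0]

[-7, -6, -8, -12, -9, -11, -1, 1, 0]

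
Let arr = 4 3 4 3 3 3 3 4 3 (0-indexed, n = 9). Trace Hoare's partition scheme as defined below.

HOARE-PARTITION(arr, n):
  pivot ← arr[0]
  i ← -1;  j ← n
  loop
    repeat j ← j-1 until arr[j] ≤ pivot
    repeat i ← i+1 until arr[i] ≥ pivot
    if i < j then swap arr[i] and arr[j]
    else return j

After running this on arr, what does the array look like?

pivot = arr[0] = 4; i = -1, j = 9
j→8 (arr[8]=3≤4), i→0 (arr[0]=4≥4); i<j, swap → 3 3 4 3 3 3 3 4 4
j→7 (arr[7]=4≤4), i→2 (arr[2]=4≥4); i<j, swap → 3 3 4 3 3 3 3 4 4
j→6, i→7; i≥j, return j=6. arr = 3 3 4 3 3 3 3 4 4

3 3 4 3 3 3 3 4 4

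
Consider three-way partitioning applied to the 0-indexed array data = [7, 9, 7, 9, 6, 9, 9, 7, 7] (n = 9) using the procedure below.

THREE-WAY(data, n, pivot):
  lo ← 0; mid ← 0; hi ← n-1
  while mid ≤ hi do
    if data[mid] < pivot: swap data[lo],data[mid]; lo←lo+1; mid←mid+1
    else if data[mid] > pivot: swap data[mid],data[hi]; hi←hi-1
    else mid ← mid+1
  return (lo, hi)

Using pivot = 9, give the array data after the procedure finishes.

[7, 7, 6, 7, 7, 9, 9, 9, 9]

pivot = 9; lo=0, mid=0, hi=8
data[mid]=7<9: swap data[0],data[0]; lo=1,mid=1 → [7, 9, 7, 9, 6, 9, 9, 7, 7]
data[mid]=9=9: mid=2
data[mid]=7<9: swap data[1],data[2]; lo=2,mid=3 → [7, 7, 9, 9, 6, 9, 9, 7, 7]
data[mid]=9=9: mid=4
data[mid]=6<9: swap data[2],data[4]; lo=3,mid=5 → [7, 7, 6, 9, 9, 9, 9, 7, 7]
data[mid]=9=9: mid=6
data[mid]=9=9: mid=7
data[mid]=7<9: swap data[3],data[7]; lo=4,mid=8 → [7, 7, 6, 7, 9, 9, 9, 9, 7]
data[mid]=7<9: swap data[4],data[8]; lo=5,mid=9 → [7, 7, 6, 7, 7, 9, 9, 9, 9]
end: lo=5, hi=8; data = [7, 7, 6, 7, 7, 9, 9, 9, 9]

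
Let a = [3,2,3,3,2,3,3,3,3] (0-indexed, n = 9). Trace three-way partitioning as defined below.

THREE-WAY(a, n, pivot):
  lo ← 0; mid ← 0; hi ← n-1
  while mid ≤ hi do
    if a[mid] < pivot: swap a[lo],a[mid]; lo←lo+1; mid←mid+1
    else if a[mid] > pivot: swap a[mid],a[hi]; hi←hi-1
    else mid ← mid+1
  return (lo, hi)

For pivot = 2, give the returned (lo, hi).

pivot = 2; lo=0, mid=0, hi=8
a[mid]=3>2: swap a[0],a[8]; hi=7 → [3,2,3,3,2,3,3,3,3]
a[mid]=3>2: swap a[0],a[7]; hi=6 → [3,2,3,3,2,3,3,3,3]
a[mid]=3>2: swap a[0],a[6]; hi=5 → [3,2,3,3,2,3,3,3,3]
a[mid]=3>2: swap a[0],a[5]; hi=4 → [3,2,3,3,2,3,3,3,3]
a[mid]=3>2: swap a[0],a[4]; hi=3 → [2,2,3,3,3,3,3,3,3]
a[mid]=2=2: mid=1
a[mid]=2=2: mid=2
a[mid]=3>2: swap a[2],a[3]; hi=2 → [2,2,3,3,3,3,3,3,3]
a[mid]=3>2: swap a[2],a[2]; hi=1 → [2,2,3,3,3,3,3,3,3]
end: lo=0, hi=1; a = [2,2,3,3,3,3,3,3,3]

(0, 1)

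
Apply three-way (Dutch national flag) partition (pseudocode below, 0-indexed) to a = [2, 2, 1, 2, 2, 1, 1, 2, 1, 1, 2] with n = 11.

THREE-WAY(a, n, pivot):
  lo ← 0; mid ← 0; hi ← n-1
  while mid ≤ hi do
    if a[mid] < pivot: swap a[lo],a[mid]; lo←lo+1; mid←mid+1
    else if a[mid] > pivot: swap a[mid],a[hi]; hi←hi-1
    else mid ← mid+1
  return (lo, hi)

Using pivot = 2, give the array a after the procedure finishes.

[1, 1, 1, 1, 1, 2, 2, 2, 2, 2, 2]

pivot = 2; lo=0, mid=0, hi=10
a[mid]=2=2: mid=1
a[mid]=2=2: mid=2
a[mid]=1<2: swap a[0],a[2]; lo=1,mid=3 → [1, 2, 2, 2, 2, 1, 1, 2, 1, 1, 2]
a[mid]=2=2: mid=4
a[mid]=2=2: mid=5
a[mid]=1<2: swap a[1],a[5]; lo=2,mid=6 → [1, 1, 2, 2, 2, 2, 1, 2, 1, 1, 2]
a[mid]=1<2: swap a[2],a[6]; lo=3,mid=7 → [1, 1, 1, 2, 2, 2, 2, 2, 1, 1, 2]
a[mid]=2=2: mid=8
a[mid]=1<2: swap a[3],a[8]; lo=4,mid=9 → [1, 1, 1, 1, 2, 2, 2, 2, 2, 1, 2]
a[mid]=1<2: swap a[4],a[9]; lo=5,mid=10 → [1, 1, 1, 1, 1, 2, 2, 2, 2, 2, 2]
a[mid]=2=2: mid=11
end: lo=5, hi=10; a = [1, 1, 1, 1, 1, 2, 2, 2, 2, 2, 2]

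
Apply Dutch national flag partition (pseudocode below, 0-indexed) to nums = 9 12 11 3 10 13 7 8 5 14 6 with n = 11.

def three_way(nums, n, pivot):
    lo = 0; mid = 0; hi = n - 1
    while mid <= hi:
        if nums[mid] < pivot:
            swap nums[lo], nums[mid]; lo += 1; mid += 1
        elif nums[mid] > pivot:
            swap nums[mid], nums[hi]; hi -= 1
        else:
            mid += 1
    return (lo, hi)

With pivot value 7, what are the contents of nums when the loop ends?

6 5 3 7 13 10 8 11 14 12 9

pivot = 7; lo=0, mid=0, hi=10
nums[mid]=9>7: swap nums[0],nums[10]; hi=9 → 6 12 11 3 10 13 7 8 5 14 9
nums[mid]=6<7: swap nums[0],nums[0]; lo=1,mid=1 → 6 12 11 3 10 13 7 8 5 14 9
nums[mid]=12>7: swap nums[1],nums[9]; hi=8 → 6 14 11 3 10 13 7 8 5 12 9
nums[mid]=14>7: swap nums[1],nums[8]; hi=7 → 6 5 11 3 10 13 7 8 14 12 9
nums[mid]=5<7: swap nums[1],nums[1]; lo=2,mid=2 → 6 5 11 3 10 13 7 8 14 12 9
nums[mid]=11>7: swap nums[2],nums[7]; hi=6 → 6 5 8 3 10 13 7 11 14 12 9
nums[mid]=8>7: swap nums[2],nums[6]; hi=5 → 6 5 7 3 10 13 8 11 14 12 9
nums[mid]=7=7: mid=3
nums[mid]=3<7: swap nums[2],nums[3]; lo=3,mid=4 → 6 5 3 7 10 13 8 11 14 12 9
nums[mid]=10>7: swap nums[4],nums[5]; hi=4 → 6 5 3 7 13 10 8 11 14 12 9
nums[mid]=13>7: swap nums[4],nums[4]; hi=3 → 6 5 3 7 13 10 8 11 14 12 9
end: lo=3, hi=3; nums = 6 5 3 7 13 10 8 11 14 12 9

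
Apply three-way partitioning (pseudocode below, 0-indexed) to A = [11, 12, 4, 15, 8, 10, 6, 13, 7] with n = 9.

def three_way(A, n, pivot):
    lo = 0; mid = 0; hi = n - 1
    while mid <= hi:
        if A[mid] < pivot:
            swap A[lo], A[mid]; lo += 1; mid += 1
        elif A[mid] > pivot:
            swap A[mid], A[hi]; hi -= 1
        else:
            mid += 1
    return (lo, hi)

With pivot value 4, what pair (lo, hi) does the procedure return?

lo=0 mid=0 hi=8
11>4: swap(0,8), hi=7 ⇒ [7, 12, 4, 15, 8, 10, 6, 13, 11]
7>4: swap(0,7), hi=6 ⇒ [13, 12, 4, 15, 8, 10, 6, 7, 11]
13>4: swap(0,6), hi=5 ⇒ [6, 12, 4, 15, 8, 10, 13, 7, 11]
6>4: swap(0,5), hi=4 ⇒ [10, 12, 4, 15, 8, 6, 13, 7, 11]
10>4: swap(0,4), hi=3 ⇒ [8, 12, 4, 15, 10, 6, 13, 7, 11]
8>4: swap(0,3), hi=2 ⇒ [15, 12, 4, 8, 10, 6, 13, 7, 11]
15>4: swap(0,2), hi=1 ⇒ [4, 12, 15, 8, 10, 6, 13, 7, 11]
4=4: mid=1
12>4: swap(1,1), hi=0 ⇒ [4, 12, 15, 8, 10, 6, 13, 7, 11]
done. lo=0 hi=0; A=[4, 12, 15, 8, 10, 6, 13, 7, 11]

(0, 0)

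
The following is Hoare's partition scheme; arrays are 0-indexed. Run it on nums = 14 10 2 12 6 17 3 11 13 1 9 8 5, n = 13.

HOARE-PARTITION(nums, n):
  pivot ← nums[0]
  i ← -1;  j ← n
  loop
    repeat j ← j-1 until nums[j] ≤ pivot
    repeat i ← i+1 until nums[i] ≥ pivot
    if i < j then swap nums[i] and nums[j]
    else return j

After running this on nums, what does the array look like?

pivot=14
j stops at 12 (5), i stops at 0 (14); swap ⇒ 5 10 2 12 6 17 3 11 13 1 9 8 14
j stops at 11 (8), i stops at 5 (17); swap ⇒ 5 10 2 12 6 8 3 11 13 1 9 17 14
j stops at 10, i stops at 11; i≥j ⇒ return 10. nums=5 10 2 12 6 8 3 11 13 1 9 17 14

5 10 2 12 6 8 3 11 13 1 9 17 14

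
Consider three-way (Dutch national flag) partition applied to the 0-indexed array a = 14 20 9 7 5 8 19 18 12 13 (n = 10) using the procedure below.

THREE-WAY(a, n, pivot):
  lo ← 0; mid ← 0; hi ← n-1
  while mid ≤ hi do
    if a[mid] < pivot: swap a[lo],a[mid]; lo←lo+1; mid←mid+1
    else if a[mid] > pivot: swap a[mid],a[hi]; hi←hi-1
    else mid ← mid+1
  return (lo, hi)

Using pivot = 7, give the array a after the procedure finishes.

lo=0 mid=0 hi=9
14>7: swap(0,9), hi=8 ⇒ 13 20 9 7 5 8 19 18 12 14
13>7: swap(0,8), hi=7 ⇒ 12 20 9 7 5 8 19 18 13 14
12>7: swap(0,7), hi=6 ⇒ 18 20 9 7 5 8 19 12 13 14
18>7: swap(0,6), hi=5 ⇒ 19 20 9 7 5 8 18 12 13 14
19>7: swap(0,5), hi=4 ⇒ 8 20 9 7 5 19 18 12 13 14
8>7: swap(0,4), hi=3 ⇒ 5 20 9 7 8 19 18 12 13 14
5<7: swap(0,0), lo=1 mid=1 ⇒ 5 20 9 7 8 19 18 12 13 14
20>7: swap(1,3), hi=2 ⇒ 5 7 9 20 8 19 18 12 13 14
7=7: mid=2
9>7: swap(2,2), hi=1 ⇒ 5 7 9 20 8 19 18 12 13 14
done. lo=1 hi=1; a=5 7 9 20 8 19 18 12 13 14

5 7 9 20 8 19 18 12 13 14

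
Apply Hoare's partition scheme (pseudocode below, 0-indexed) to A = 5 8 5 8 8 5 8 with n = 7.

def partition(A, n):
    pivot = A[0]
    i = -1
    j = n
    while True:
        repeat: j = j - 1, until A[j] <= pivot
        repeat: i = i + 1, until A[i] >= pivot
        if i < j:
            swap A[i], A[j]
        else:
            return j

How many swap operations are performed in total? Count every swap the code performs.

pivot=5
j stops at 5 (5), i stops at 0 (5); swap ⇒ 5 8 5 8 8 5 8
j stops at 2 (5), i stops at 1 (8); swap ⇒ 5 5 8 8 8 5 8
j stops at 1, i stops at 2; i≥j ⇒ return 1. A=5 5 8 8 8 5 8

2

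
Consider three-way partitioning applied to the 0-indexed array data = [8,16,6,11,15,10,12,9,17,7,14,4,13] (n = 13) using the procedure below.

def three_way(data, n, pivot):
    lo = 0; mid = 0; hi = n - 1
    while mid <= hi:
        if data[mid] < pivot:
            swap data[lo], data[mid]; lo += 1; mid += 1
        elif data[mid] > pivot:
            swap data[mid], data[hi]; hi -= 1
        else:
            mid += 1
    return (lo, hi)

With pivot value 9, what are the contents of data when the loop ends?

pivot = 9; lo=0, mid=0, hi=12
data[mid]=8<9: swap data[0],data[0]; lo=1,mid=1 → [8,16,6,11,15,10,12,9,17,7,14,4,13]
data[mid]=16>9: swap data[1],data[12]; hi=11 → [8,13,6,11,15,10,12,9,17,7,14,4,16]
data[mid]=13>9: swap data[1],data[11]; hi=10 → [8,4,6,11,15,10,12,9,17,7,14,13,16]
data[mid]=4<9: swap data[1],data[1]; lo=2,mid=2 → [8,4,6,11,15,10,12,9,17,7,14,13,16]
data[mid]=6<9: swap data[2],data[2]; lo=3,mid=3 → [8,4,6,11,15,10,12,9,17,7,14,13,16]
data[mid]=11>9: swap data[3],data[10]; hi=9 → [8,4,6,14,15,10,12,9,17,7,11,13,16]
data[mid]=14>9: swap data[3],data[9]; hi=8 → [8,4,6,7,15,10,12,9,17,14,11,13,16]
data[mid]=7<9: swap data[3],data[3]; lo=4,mid=4 → [8,4,6,7,15,10,12,9,17,14,11,13,16]
data[mid]=15>9: swap data[4],data[8]; hi=7 → [8,4,6,7,17,10,12,9,15,14,11,13,16]
data[mid]=17>9: swap data[4],data[7]; hi=6 → [8,4,6,7,9,10,12,17,15,14,11,13,16]
data[mid]=9=9: mid=5
data[mid]=10>9: swap data[5],data[6]; hi=5 → [8,4,6,7,9,12,10,17,15,14,11,13,16]
data[mid]=12>9: swap data[5],data[5]; hi=4 → [8,4,6,7,9,12,10,17,15,14,11,13,16]
end: lo=4, hi=4; data = [8,4,6,7,9,12,10,17,15,14,11,13,16]

[8,4,6,7,9,12,10,17,15,14,11,13,16]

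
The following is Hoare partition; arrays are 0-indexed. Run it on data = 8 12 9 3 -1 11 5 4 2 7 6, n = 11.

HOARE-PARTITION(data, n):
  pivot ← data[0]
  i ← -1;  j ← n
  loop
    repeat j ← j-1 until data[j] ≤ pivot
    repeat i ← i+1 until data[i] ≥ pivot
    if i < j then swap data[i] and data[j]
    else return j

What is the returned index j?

pivot = data[0] = 8; i = -1, j = 11
j→10 (data[10]=6≤8), i→0 (data[0]=8≥8); i<j, swap → 6 12 9 3 -1 11 5 4 2 7 8
j→9 (data[9]=7≤8), i→1 (data[1]=12≥8); i<j, swap → 6 7 9 3 -1 11 5 4 2 12 8
j→8 (data[8]=2≤8), i→2 (data[2]=9≥8); i<j, swap → 6 7 2 3 -1 11 5 4 9 12 8
j→7 (data[7]=4≤8), i→5 (data[5]=11≥8); i<j, swap → 6 7 2 3 -1 4 5 11 9 12 8
j→6, i→7; i≥j, return j=6. data = 6 7 2 3 -1 4 5 11 9 12 8

6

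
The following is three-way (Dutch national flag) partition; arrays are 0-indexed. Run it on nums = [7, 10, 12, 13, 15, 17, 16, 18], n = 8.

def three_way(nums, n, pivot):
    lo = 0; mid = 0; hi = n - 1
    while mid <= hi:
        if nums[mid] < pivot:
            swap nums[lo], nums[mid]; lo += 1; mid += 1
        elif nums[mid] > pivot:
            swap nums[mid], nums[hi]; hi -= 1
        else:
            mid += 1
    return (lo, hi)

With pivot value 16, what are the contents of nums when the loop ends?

[7, 10, 12, 13, 15, 16, 18, 17]

pivot = 16; lo=0, mid=0, hi=7
nums[mid]=7<16: swap nums[0],nums[0]; lo=1,mid=1 → [7, 10, 12, 13, 15, 17, 16, 18]
nums[mid]=10<16: swap nums[1],nums[1]; lo=2,mid=2 → [7, 10, 12, 13, 15, 17, 16, 18]
nums[mid]=12<16: swap nums[2],nums[2]; lo=3,mid=3 → [7, 10, 12, 13, 15, 17, 16, 18]
nums[mid]=13<16: swap nums[3],nums[3]; lo=4,mid=4 → [7, 10, 12, 13, 15, 17, 16, 18]
nums[mid]=15<16: swap nums[4],nums[4]; lo=5,mid=5 → [7, 10, 12, 13, 15, 17, 16, 18]
nums[mid]=17>16: swap nums[5],nums[7]; hi=6 → [7, 10, 12, 13, 15, 18, 16, 17]
nums[mid]=18>16: swap nums[5],nums[6]; hi=5 → [7, 10, 12, 13, 15, 16, 18, 17]
nums[mid]=16=16: mid=6
end: lo=5, hi=5; nums = [7, 10, 12, 13, 15, 16, 18, 17]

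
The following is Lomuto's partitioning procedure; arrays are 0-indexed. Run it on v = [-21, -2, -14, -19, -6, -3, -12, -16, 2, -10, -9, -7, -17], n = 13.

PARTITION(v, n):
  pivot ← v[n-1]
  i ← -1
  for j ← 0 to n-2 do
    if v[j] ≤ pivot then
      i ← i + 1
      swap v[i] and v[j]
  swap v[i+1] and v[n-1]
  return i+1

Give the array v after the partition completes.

[-21, -19, -17, -2, -6, -3, -12, -16, 2, -10, -9, -7, -14]

pivot = v[12] = -17; i = -1
j=0: v[0]=-21 ≤ -17 → i=0, swap v[0],v[0] (no change) → [-21, -2, -14, -19, -6, -3, -12, -16, 2, -10, -9, -7, -17]
j=1: v[1]=-2 > -17 → no swap
j=2: v[2]=-14 > -17 → no swap
j=3: v[3]=-19 ≤ -17 → i=1, swap v[1],v[3] → [-21, -19, -14, -2, -6, -3, -12, -16, 2, -10, -9, -7, -17]
j=4: v[4]=-6 > -17 → no swap
j=5: v[5]=-3 > -17 → no swap
j=6: v[6]=-12 > -17 → no swap
j=7: v[7]=-16 > -17 → no swap
j=8: v[8]=2 > -17 → no swap
j=9: v[9]=-10 > -17 → no swap
j=10: v[10]=-9 > -17 → no swap
j=11: v[11]=-7 > -17 → no swap
final swap v[2],v[12] → [-21, -19, -17, -2, -6, -3, -12, -16, 2, -10, -9, -7, -14]; return 2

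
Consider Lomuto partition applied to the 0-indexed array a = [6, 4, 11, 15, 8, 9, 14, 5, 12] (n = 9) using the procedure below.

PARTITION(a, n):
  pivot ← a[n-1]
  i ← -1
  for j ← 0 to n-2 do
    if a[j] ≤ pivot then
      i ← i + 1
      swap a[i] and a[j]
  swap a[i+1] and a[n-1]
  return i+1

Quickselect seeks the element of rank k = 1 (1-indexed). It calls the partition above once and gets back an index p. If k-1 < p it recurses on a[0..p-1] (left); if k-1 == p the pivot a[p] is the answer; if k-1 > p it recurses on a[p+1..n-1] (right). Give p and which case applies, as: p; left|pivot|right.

6; left

pivot=12, i=-1
j=0: 6≤12, i=0, swap(0,0) ⇒ [6, 4, 11, 15, 8, 9, 14, 5, 12]
j=1: 4≤12, i=1, swap(1,1) ⇒ [6, 4, 11, 15, 8, 9, 14, 5, 12]
j=2: 11≤12, i=2, swap(2,2) ⇒ [6, 4, 11, 15, 8, 9, 14, 5, 12]
j=3: 15>12, skip
j=4: 8≤12, i=3, swap(3,4) ⇒ [6, 4, 11, 8, 15, 9, 14, 5, 12]
j=5: 9≤12, i=4, swap(4,5) ⇒ [6, 4, 11, 8, 9, 15, 14, 5, 12]
j=6: 14>12, skip
j=7: 5≤12, i=5, swap(5,7) ⇒ [6, 4, 11, 8, 9, 5, 14, 15, 12]
swap(6,8) ⇒ [6, 4, 11, 8, 9, 5, 12, 15, 14]; return 6
p = 6; k-1 = 0 < 6 ⇒ left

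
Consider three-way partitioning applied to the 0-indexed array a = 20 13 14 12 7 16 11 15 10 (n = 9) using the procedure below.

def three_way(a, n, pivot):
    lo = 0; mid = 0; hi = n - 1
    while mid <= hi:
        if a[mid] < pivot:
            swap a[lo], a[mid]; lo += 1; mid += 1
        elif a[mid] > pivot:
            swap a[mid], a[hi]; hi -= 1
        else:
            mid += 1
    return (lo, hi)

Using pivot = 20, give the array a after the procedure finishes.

lo=0 mid=0 hi=8
20=20: mid=1
13<20: swap(0,1), lo=1 mid=2 ⇒ 13 20 14 12 7 16 11 15 10
14<20: swap(1,2), lo=2 mid=3 ⇒ 13 14 20 12 7 16 11 15 10
12<20: swap(2,3), lo=3 mid=4 ⇒ 13 14 12 20 7 16 11 15 10
7<20: swap(3,4), lo=4 mid=5 ⇒ 13 14 12 7 20 16 11 15 10
16<20: swap(4,5), lo=5 mid=6 ⇒ 13 14 12 7 16 20 11 15 10
11<20: swap(5,6), lo=6 mid=7 ⇒ 13 14 12 7 16 11 20 15 10
15<20: swap(6,7), lo=7 mid=8 ⇒ 13 14 12 7 16 11 15 20 10
10<20: swap(7,8), lo=8 mid=9 ⇒ 13 14 12 7 16 11 15 10 20
done. lo=8 hi=8; a=13 14 12 7 16 11 15 10 20

13 14 12 7 16 11 15 10 20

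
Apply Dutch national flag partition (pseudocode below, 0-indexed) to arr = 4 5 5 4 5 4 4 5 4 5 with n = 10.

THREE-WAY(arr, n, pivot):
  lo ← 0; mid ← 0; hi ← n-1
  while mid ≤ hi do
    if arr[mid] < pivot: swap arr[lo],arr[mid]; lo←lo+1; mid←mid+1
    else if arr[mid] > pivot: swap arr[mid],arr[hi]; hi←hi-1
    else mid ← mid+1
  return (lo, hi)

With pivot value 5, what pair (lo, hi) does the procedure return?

(5, 9)

lo=0 mid=0 hi=9
4<5: swap(0,0), lo=1 mid=1 ⇒ 4 5 5 4 5 4 4 5 4 5
5=5: mid=2
5=5: mid=3
4<5: swap(1,3), lo=2 mid=4 ⇒ 4 4 5 5 5 4 4 5 4 5
5=5: mid=5
4<5: swap(2,5), lo=3 mid=6 ⇒ 4 4 4 5 5 5 4 5 4 5
4<5: swap(3,6), lo=4 mid=7 ⇒ 4 4 4 4 5 5 5 5 4 5
5=5: mid=8
4<5: swap(4,8), lo=5 mid=9 ⇒ 4 4 4 4 4 5 5 5 5 5
5=5: mid=10
done. lo=5 hi=9; arr=4 4 4 4 4 5 5 5 5 5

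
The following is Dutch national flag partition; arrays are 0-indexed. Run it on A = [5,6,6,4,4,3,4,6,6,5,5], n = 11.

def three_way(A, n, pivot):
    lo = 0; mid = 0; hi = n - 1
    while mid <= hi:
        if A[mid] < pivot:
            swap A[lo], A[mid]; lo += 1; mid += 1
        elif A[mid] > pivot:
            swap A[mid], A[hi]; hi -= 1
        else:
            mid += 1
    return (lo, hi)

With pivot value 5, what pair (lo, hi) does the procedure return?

pivot = 5; lo=0, mid=0, hi=10
A[mid]=5=5: mid=1
A[mid]=6>5: swap A[1],A[10]; hi=9 → [5,5,6,4,4,3,4,6,6,5,6]
A[mid]=5=5: mid=2
A[mid]=6>5: swap A[2],A[9]; hi=8 → [5,5,5,4,4,3,4,6,6,6,6]
A[mid]=5=5: mid=3
A[mid]=4<5: swap A[0],A[3]; lo=1,mid=4 → [4,5,5,5,4,3,4,6,6,6,6]
A[mid]=4<5: swap A[1],A[4]; lo=2,mid=5 → [4,4,5,5,5,3,4,6,6,6,6]
A[mid]=3<5: swap A[2],A[5]; lo=3,mid=6 → [4,4,3,5,5,5,4,6,6,6,6]
A[mid]=4<5: swap A[3],A[6]; lo=4,mid=7 → [4,4,3,4,5,5,5,6,6,6,6]
A[mid]=6>5: swap A[7],A[8]; hi=7 → [4,4,3,4,5,5,5,6,6,6,6]
A[mid]=6>5: swap A[7],A[7]; hi=6 → [4,4,3,4,5,5,5,6,6,6,6]
end: lo=4, hi=6; A = [4,4,3,4,5,5,5,6,6,6,6]

(4, 6)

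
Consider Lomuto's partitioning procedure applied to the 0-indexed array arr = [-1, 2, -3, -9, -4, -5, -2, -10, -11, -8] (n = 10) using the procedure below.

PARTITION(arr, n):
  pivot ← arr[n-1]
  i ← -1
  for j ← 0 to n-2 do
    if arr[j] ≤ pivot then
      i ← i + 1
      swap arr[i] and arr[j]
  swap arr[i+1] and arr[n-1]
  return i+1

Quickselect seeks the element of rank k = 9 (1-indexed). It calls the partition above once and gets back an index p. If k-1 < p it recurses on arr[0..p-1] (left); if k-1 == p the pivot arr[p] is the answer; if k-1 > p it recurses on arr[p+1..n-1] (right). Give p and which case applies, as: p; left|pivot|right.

3; right

pivot = arr[9] = -8; i = -1
j=0: arr[0]=-1 > -8 → no swap
j=1: arr[1]=2 > -8 → no swap
j=2: arr[2]=-3 > -8 → no swap
j=3: arr[3]=-9 ≤ -8 → i=0, swap arr[0],arr[3] → [-9, 2, -3, -1, -4, -5, -2, -10, -11, -8]
j=4: arr[4]=-4 > -8 → no swap
j=5: arr[5]=-5 > -8 → no swap
j=6: arr[6]=-2 > -8 → no swap
j=7: arr[7]=-10 ≤ -8 → i=1, swap arr[1],arr[7] → [-9, -10, -3, -1, -4, -5, -2, 2, -11, -8]
j=8: arr[8]=-11 ≤ -8 → i=2, swap arr[2],arr[8] → [-9, -10, -11, -1, -4, -5, -2, 2, -3, -8]
final swap arr[3],arr[9] → [-9, -10, -11, -8, -4, -5, -2, 2, -3, -1]; return 3
p = 3; k-1 = 8 > 3 ⇒ right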